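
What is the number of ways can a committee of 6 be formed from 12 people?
924

C(12,6) = 12! / (6! × (12-6)!)
         = 12! / (6! × 6!)
         = 924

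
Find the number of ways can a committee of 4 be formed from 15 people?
C(15,4) = 15! / (4! × (15-4)!)
         = 15! / (4! × 11!)
         = 1,365
Final answer: 1,365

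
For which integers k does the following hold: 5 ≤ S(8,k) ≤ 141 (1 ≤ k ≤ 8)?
2, 7

Working:
S(8,1)=1; S(8,2)=127; S(8,3)=966; S(8,4)=1,701; S(8,5)=1,050; S(8,6)=266; S(8,7)=28; S(8,8)=1. So valid k = 2, 7.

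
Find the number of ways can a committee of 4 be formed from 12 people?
495
C(12,4) = 12! / (4! × (12-4)!)
         = 12! / (4! × 8!)
         = 495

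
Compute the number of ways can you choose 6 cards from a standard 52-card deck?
20,358,520

Solution: C(52,6) = 20,358,520.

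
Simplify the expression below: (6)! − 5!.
(6)! − 5! = (6)·5! − 5! = (6−1)·5! = 5·5! = 600.
Final answer: 600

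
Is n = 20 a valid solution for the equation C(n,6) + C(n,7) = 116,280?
Yes

Reasoning: C(20,6) + C(20,7) = 38,760 + 77,520 = 116,280, which equals 116,280.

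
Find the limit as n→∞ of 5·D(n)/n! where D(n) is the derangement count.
5/e
D(n)/n! → 1/e, so 5·D(n)/n! → 5/e.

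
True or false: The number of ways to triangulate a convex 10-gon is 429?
False

Reasoning: Triangulations of a convex 10-gon are counted by the Catalan number C_8: C_8 = C(16,8)/(8+1) = 12,870/9 = 1,430.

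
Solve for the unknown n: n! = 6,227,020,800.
n! is strictly increasing. 11! = 39,916,800, 12! = 479,001,600, 13! = 6,227,020,800 ✓. So n = 13.
Final answer: 13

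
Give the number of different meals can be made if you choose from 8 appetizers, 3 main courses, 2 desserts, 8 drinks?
By the multiplication principle: 8 × 3 × 2 × 8 = 384.

Answer: 384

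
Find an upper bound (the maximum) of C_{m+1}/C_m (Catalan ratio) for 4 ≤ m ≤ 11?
46/13

Explanation: C_{m+1}/C_m = 2(2m+1)/(m+2), which increases with m. Maximum at m = 11: 2·23/13 = 46/13.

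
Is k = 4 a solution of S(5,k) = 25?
No

Explanation: S(5,4) = 4·S(4,4) + S(4,3) = 4·1 + 6 = 10, which does not equal 25.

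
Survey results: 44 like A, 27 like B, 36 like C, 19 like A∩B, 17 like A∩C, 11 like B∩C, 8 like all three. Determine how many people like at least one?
68

Solution: |A∪B∪C| = 44+27+36-19-17-11+8 = 68.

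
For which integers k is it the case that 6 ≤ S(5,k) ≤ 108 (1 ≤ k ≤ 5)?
2, 3, 4

Working:
S(5,1)=1; S(5,2)=15; S(5,3)=25; S(5,4)=10; S(5,5)=1. So valid k = 2, 3, 4.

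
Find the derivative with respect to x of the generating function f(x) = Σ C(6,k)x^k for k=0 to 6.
Σ k·C(6,k)x^(k-1) for k=1 to 6

Solution: Term-by-term differentiation gives Σ k·C(6,k)x^{k-1} for k=1 to 6.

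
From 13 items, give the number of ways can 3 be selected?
286

Solution: C(13,3) = 13! / (3! × (13-3)!)
         = 13! / (3! × 10!)
         = 286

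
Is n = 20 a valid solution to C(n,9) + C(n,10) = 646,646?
No

C(20,9) + C(20,10) = 167,960 + 184,756 = 352,716, which does not equal 646,646.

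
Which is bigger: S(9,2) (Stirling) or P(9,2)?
S(9,2)

Reasoning: S(9,2) = 2·S(8,2) + S(8,1) = 2·127 + 1 = 255; P(9,2) = 72.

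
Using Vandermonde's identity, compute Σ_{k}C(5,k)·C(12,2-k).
= C(5+12,2) = C(17,2) = 136.
Final answer: 136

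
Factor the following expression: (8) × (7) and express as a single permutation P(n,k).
P(8,2) = 8!/(6)!

Working:
Product of 2 consecutive descending integers starting at 8: P(8,2) = 8!/6! = 56.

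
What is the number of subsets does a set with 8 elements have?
256

Solution: Each element can be included or excluded: 2^8 = 256.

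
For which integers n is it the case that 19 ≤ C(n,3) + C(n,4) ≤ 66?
6

Explanation: C(5,3)+C(5,4)=15; C(6,3)+C(6,4)=35; C(7,3)+C(7,4)=70. So valid n = 6.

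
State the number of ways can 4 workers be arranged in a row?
Arrangements of 4 distinct objects: 4! = 24.
Final answer: 24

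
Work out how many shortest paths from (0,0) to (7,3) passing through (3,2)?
To (3,2): C(5,3)=10. From there: C(5,4)=5. Total: 50.

Answer: 50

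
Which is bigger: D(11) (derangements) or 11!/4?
D(11)

Explanation: D(11) = (11-1)·[D(10) + D(9)] = 10·[1,334,961 + 133,496] = 14,684,570; 11!/4 = 39,916,800/4 = 9,979,200.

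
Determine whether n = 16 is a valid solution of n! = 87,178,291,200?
No

16! = 16·15! = 16·1,307,674,368,000 = 20,922,789,888,000, which does not equal 87,178,291,200.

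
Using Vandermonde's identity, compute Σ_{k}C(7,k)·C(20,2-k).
= C(7+20,2) = C(27,2) = 351.
Final answer: 351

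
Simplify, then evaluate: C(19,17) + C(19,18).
190

By Pascal's identity: C(20,18) = 190.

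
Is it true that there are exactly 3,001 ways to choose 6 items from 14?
C(14,6) = 3,003 ≠ 3001.
Final answer: False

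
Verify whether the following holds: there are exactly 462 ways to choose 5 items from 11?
True

Working:
C(11,5) = 462.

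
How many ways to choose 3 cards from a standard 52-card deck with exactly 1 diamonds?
9,633

Reasoning: 13 diamonds and 39 non-diamonds: C(13,1) × C(39,2) = 13 × 741 = 9,633.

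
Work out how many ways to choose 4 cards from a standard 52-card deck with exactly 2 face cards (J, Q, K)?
51,480

12 face cards and 40 non-face cards: C(12,2) × C(40,2) = 66 × 780 = 51,480.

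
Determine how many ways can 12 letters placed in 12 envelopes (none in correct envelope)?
Using D(n) = (n-1)[D(n-1) + D(n-2)]:
D(12) = (12-1) × [D(11) + D(10)]
      = 11 × [14684570 + 1334961]
      = 11 × 16019531
      = 176,214,841
Final answer: 176,214,841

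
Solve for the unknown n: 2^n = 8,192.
13

8,192 = 1,024 × 8 = 2^10 × 2^3 = 2^13, so n = 13.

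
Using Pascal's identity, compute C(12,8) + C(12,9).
715

Working:
C(12,8) + C(12,9) = C(13,9) = 715.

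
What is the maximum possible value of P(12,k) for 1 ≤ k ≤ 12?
479,001,600

Reasoning: P(12,k) increases in k, so maximum at k = 12: 12! = 479,001,600.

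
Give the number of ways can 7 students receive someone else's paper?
1,854

Explanation: Using D(n) = (n-1)[D(n-1) + D(n-2)]:
D(7) = (7-1) × [D(6) + D(5)]
      = 6 × [265 + 44]
      = 6 × 309
      = 1,854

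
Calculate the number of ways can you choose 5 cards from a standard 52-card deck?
C(52,5) = 2,598,960.
Final answer: 2,598,960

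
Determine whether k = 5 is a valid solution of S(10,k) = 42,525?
Yes
S(10,5) = 5·S(9,5) + S(9,4) = 5·6,951 + 7,770 = 42,525, which equals 42,525.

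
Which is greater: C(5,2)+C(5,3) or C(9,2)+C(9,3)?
C(9,2)+C(9,3)

Explanation: First=20, Second=120.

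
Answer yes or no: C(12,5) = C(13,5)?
No

Explanation: LHS = C(12,5) = 792; RHS = C(13,5) = 1,287. 792 ≠ 1,287, so the statement does not hold.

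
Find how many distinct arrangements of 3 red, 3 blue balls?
Multinomial: 6!/(3! × 3!) = 20.

Answer: 20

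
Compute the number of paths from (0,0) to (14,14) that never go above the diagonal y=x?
2,674,440

Counted by the Catalan number C_14: C_14 = C(28,14)/(14+1) = 40,116,600/15 = 2,674,440.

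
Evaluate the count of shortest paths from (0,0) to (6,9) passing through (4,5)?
1,890

Explanation: To (4,5): C(9,4)=126. From there: C(6,2)=15. Total: 1,890.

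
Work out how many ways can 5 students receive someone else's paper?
44
Using D(n) = (n-1)[D(n-1) + D(n-2)]:
D(5) = (5-1) × [D(4) + D(3)]
      = 4 × [9 + 2]
      = 4 × 11
      = 44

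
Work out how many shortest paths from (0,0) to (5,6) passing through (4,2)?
75

Reasoning: To (4,2): C(6,4)=15. From there: C(5,1)=5. Total: 75.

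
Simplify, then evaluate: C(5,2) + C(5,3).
20

By Pascal's identity: C(6,3) = 20.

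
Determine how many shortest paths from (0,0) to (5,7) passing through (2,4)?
300

Explanation: To (2,4): C(6,2)=15. From there: C(6,3)=20. Total: 300.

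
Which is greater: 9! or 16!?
16!

Reasoning: 9!=362,880, 16!=20,922,789,888,000. 16! > 9!.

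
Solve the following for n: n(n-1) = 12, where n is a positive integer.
4

Working:
n² − n − 12 = 0, so n = (1 ± √(1 + 4·12))/2 = (1 ± √49)/2 = (1 ± 7)/2, i.e. n = 4 or n = -3. Taking the positive root, n = 4 (check: 4×3 = 12).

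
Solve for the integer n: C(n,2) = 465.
C(n,2) = n(n−1)/2! is increasing in n, and n(n−1) = 2!·465 = 930 ≈ (n−0.5)^2 gives n ≈ 31.0. Check: C(29,2) = 406, C(30,2) = 435, C(31,2) = 465 ✓. So n = 31.
Final answer: 31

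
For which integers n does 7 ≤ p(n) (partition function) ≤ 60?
5, 6, 7, 8, 9, 10, 11

Reasoning: Tabulating p(n) via p(n) = p(n−1) + p(n−2) − p(n−5) − p(n−7) + …: p(4)=5; p(5)=7; p(6)=11; p(7)=15; p(8)=22; p(9)=30; p(10)=42; p(11)=56; p(12)=77. So valid n = 5, 6, 7, 8, 9, 10, 11.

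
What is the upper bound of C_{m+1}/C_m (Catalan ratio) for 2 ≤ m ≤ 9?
38/11

Solution: C_{m+1}/C_m = 2(2m+1)/(m+2), which increases with m. Maximum at m = 9: 2·19/11 = 38/11.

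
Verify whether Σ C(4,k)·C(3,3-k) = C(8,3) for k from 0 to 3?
False
Vandermonde's identity gives C(7,3) = 35; RHS C(8,3) = 56.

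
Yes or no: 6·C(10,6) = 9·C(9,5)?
No

Absorption identity k·C(n,k) = n·C(n-1,k-1). LHS = 6·210 = 1,260; RHS = 9·126 = 1,134.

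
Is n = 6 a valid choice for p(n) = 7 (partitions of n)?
No

Reasoning: Pentagonal recurrence p(n) = p(n−1) + p(n−2) − p(n−5) − p(n−7) + …: p(6) = p(5) + p(4) − p(1) = 7 + 5 − 1 = 11, which does not equal 7.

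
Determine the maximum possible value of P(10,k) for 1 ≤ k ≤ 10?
3,628,800
P(10,k) increases in k, so maximum at k = 10: 10! = 3,628,800.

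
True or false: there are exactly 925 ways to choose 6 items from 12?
False

Solution: C(12,6) = 924 ≠ 925.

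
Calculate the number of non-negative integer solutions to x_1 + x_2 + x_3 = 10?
66

Solution: C(10+3-1, 3-1) = 66.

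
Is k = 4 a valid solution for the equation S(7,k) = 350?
Yes

Explanation: S(7,4) = 4·S(6,4) + S(6,3) = 4·65 + 90 = 350, which equals 350.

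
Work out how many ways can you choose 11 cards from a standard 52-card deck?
C(52,11) = 60,403,728,840.

Answer: 60,403,728,840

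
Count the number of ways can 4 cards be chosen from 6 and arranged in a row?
P(6,4) = 6!/(6-4)! = 360.
Final answer: 360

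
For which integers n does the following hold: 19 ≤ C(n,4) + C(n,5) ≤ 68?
C(5,4)+C(5,5)=6; C(6,4)+C(6,5)=21; C(7,4)+C(7,5)=56; C(8,4)+C(8,5)=126. So valid n = 6, 7.

Answer: 6, 7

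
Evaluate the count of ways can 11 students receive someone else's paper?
14,684,570

Reasoning: Using D(n) = (n-1)[D(n-1) + D(n-2)]:
D(11) = (11-1) × [D(10) + D(9)]
      = 10 × [1334961 + 133496]
      = 10 × 1468457
      = 14,684,570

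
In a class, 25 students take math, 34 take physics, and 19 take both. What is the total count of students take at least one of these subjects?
40

Solution: |A∪B| = |A|+|B|-|A∩B| = 25+34-19 = 40.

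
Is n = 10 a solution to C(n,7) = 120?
Yes

C(10,7) = 10·9·8·7·6·5·4/7! = 604,800/5,040 = 120, which equals 120.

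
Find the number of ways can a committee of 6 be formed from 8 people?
28

Solution: C(8,6) = 8! / (6! × (8-6)!)
         = 8! / (6! × 2!)
         = 28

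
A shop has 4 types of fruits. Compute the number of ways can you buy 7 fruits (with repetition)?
120
Stars and bars: C(7+4-1, 7) = C(10, 7) = 120.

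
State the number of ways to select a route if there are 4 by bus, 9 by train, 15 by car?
28

Reasoning: By the addition principle: 4 + 9 + 15 = 28.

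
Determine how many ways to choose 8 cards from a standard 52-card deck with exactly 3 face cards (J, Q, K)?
144,761,760
12 face cards and 40 non-face cards: C(12,3) × C(40,5) = 220 × 658,008 = 144,761,760.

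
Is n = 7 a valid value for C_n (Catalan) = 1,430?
No

C_7 = C(14,7)/(7+1) = 3,432/8 = 429, which does not equal 1,430.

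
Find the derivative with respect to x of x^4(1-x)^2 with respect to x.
Product rule: 4x^{3}(1-x)^{2} + x^4·(-2)(1-x)^{1}.

Answer: 4x^3(1-x)^2 - 2x^4(1-x)^1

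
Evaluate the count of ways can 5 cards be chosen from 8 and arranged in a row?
6,720

P(8,5) = 8!/(8-5)! = 6,720.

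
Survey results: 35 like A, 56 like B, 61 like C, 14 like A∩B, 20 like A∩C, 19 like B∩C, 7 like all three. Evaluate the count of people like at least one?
106

Reasoning: |A∪B∪C| = 35+56+61-14-20-19+7 = 106.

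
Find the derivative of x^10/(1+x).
(10x^9(1+x) - x^10)/(1+x)²

Working:
Quotient rule: [10x^{9}(1+x) - x^10]/(1+x)².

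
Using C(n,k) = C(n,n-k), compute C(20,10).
184,756

Solution: C(20,10) = C(20,10) = 184,756.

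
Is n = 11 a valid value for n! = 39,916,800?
11! = 11·10! = 11·3,628,800 = 39,916,800, which equals 39,916,800.

Answer: Yes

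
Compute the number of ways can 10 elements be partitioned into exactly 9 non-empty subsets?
45

Explanation: This equals S(10,9), the Stirling number of the 2nd kind.
Using the Stirling recurrence: S(n,k) = k·S(n-1,k) + S(n-1,k-1)
S(10,9) = 9·S(9,9) + S(9,8)
         = 9·1 + 36
         = 9 + 36
         = 45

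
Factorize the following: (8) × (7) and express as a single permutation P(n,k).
P(8,2) = 8!/(6)!

Product of 2 consecutive descending integers starting at 8: P(8,2) = 8!/6! = 56.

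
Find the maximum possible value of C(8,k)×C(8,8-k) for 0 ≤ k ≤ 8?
4,900

Working:
C(8,k)·C(8,8-k) = C(8,k)², maximised at the centre k = 4: C(8,4)² = 4,900.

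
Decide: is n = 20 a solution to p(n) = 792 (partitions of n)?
No

Explanation: Pentagonal recurrence p(n) = p(n−1) + p(n−2) − p(n−5) − p(n−7) + …: p(20) = p(19) + p(18) − p(15) − p(13) + p(8) + p(5) = 490 + 385 − 176 − 101 + 22 + 7 = 627, which does not equal 792.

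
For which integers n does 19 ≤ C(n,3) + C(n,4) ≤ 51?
C(5,3)+C(5,4)=15; C(6,3)+C(6,4)=35; C(7,3)+C(7,4)=70. So valid n = 6.
Final answer: 6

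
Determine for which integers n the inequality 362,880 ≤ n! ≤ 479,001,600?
n! is strictly increasing; 9! = 362,880 and 12! = 479,001,600, so valid n = 9, 10, 11, 12.
Final answer: 9, 10, 11, 12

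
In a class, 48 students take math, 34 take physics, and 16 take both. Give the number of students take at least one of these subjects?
66

Explanation: |A∪B| = |A|+|B|-|A∩B| = 48+34-16 = 66.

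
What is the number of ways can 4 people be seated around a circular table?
Circular arrangements: (4-1)! = 6.

Answer: 6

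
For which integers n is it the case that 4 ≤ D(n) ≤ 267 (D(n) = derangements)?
4, 5, 6

Reasoning: Using D(n) = (n−1)[D(n−1) + D(n−2)] with D(1)=0, D(2)=1: D(3)=2; D(4)=9; D(5)=44; D(6)=265; D(7)=1,854. So valid n = 4, 5, 6.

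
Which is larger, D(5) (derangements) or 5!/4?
D(5)

Reasoning: D(5) = (5-1)·[D(4) + D(3)] = 4·[9 + 2] = 44; 5!/4 = 120/4 = 30.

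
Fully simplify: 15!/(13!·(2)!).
105

This is C(15,13) = 105.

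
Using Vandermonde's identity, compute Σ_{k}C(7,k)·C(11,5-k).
8,568

Solution: = C(7+11,5) = C(18,5) = 8,568.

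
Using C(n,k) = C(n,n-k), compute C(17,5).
6,188

Reasoning: C(17,5) = C(17,12) = 6,188.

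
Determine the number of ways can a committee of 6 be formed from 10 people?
210
C(10,6) = 10! / (6! × (10-6)!)
         = 10! / (6! × 4!)
         = 210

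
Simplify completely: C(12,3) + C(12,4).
By Pascal's identity: C(13,4) = 715.

Answer: 715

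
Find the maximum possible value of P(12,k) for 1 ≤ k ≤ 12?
P(12,k) increases in k, so maximum at k = 12: 12! = 479,001,600.

Answer: 479,001,600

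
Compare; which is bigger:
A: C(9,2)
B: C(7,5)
A

Reasoning: A=C(9,2)=36, B=C(7,5)=21.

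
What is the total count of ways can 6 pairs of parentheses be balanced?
132

Solution: Using the Catalan number formula: C_n = C(2n, n) / (n+1)
C_6 = C(12, 6) / (6+1)
     = 924 / 7
     = 132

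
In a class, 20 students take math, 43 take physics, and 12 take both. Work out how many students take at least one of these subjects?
51

Explanation: |A∪B| = |A|+|B|-|A∩B| = 20+43-12 = 51.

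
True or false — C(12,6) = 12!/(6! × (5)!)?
False

The correct denominator is 6!×6!, giving C(12,6) = 924; the stated RHS is 12!/(6!×5!) = 5,544 ≠ 924, so the statement does not hold.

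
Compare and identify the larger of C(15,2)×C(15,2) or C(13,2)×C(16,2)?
C(15,2)×C(15,2)=11,025, C(13,2)×C(16,2)=9,360.

Answer: C(15,2)×C(15,2)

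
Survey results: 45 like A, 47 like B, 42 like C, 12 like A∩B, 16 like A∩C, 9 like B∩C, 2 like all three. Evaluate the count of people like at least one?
99

Solution: |A∪B∪C| = 45+47+42-12-16-9+2 = 99.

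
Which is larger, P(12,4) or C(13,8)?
P(12,4)

P(12,4)=11,880, C(13,8)=1,287.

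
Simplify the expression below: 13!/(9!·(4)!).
715

Explanation: This is C(13,9) = 715.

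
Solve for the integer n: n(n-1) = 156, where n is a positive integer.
13

n² − n − 156 = 0, so n = (1 ± √(1 + 4·156))/2 = (1 ± √625)/2 = (1 ± 25)/2, i.e. n = 13 or n = -12. Taking the positive root, n = 13 (check: 13×12 = 156).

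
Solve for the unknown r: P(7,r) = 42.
P(7,r) = 7·6·…·(7−r+1), a product of r factors. Multiplying down from 7: 7 = 7; 7·6 = 42 ✓ (2 factors). So r = 2.

Answer: 2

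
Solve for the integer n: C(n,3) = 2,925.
C(n,3) = n(n−1)(n−2)/3! is increasing in n, and n(n−1)(n−2) = 3!·2,925 = 17,550 ≈ (n−1)^3 gives n ≈ 27.0. Check: C(25,3) = 2,300, C(26,3) = 2,600, C(27,3) = 2,925 ✓. So n = 27.

Answer: 27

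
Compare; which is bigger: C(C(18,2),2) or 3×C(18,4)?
C(C(18,2),2)

C(C(18,2),2)=11,628, 3×C(18,4)=9,180.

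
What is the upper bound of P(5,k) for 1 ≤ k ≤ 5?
120
P(5,k) increases in k, so maximum at k = 5: 5! = 120.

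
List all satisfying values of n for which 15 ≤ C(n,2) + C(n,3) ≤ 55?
5, 6

Explanation: C(4,2)+C(4,3)=10; C(5,2)+C(5,3)=20; C(6,2)+C(6,3)=35; C(7,2)+C(7,3)=56. So valid n = 5, 6.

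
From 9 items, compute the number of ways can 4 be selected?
C(9,4) = 9! / (4! × (9-4)!)
         = 9! / (4! × 5!)
         = 126
Final answer: 126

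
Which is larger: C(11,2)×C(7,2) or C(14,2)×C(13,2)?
C(11,2)×C(7,2)=1,155, C(14,2)×C(13,2)=7,098.
Final answer: C(14,2)×C(13,2)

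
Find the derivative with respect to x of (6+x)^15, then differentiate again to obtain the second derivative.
210(6+x)^13

First derivative: 15(6+x)^{14}. Second derivative: 15·14·(6+x)^{13} = 210(6+x)^{13}.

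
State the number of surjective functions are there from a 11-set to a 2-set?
2,046

Solution: Onto functions = 2! × S(11,2)
First compute S(11,2) via recurrence:
Using the Stirling recurrence: S(n,k) = k·S(n-1,k) + S(n-1,k-1)
S(11,2) = 2·S(10,2) + S(10,1)
         = 2·511 + 1
         = 1022 + 1
         = 1,023
Then: 2 × 1023 = 2,046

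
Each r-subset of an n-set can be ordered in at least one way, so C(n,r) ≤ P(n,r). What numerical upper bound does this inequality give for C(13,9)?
259,459,200

Explanation: P(13,9) = 13·12·11·10·9·8·7·6·5 = 259,459,200, so C(13,9) ≤ 259,459,200. (The bound is loose by a factor of 9! = 362,880: C(13,9) = 259,459,200/362,880 = 715.)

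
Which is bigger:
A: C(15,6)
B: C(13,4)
A

Working:
A=C(15,6)=5,005, B=C(13,4)=715.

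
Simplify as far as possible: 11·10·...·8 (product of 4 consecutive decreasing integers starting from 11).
7,920

Explanation: This is P(11,4) = 11!/(7)! = 7,920.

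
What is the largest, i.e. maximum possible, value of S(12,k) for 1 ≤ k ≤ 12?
1,379,400

Explanation: Row S(12,k) for k = 1..12 (via S(n,k) = k·S(n−1,k) + S(n−1,k−1)): 1, 2,047, 86,526, 611,501, 1,379,400, 1,323,652, 627,396, 159,027, 22,275, 1,705, 66, 1. The row is unimodal; maximum at k = 5: 1,379,400.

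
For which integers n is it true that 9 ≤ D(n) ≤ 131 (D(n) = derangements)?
4, 5

Solution: Using D(n) = (n−1)[D(n−1) + D(n−2)] with D(1)=0, D(2)=1: D(3)=2; D(4)=9; D(5)=44; D(6)=265. So valid n = 4, 5.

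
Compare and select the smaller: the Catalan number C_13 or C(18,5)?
C(18,5)

C_13 = C(26,13)/(13+1) = 10,400,600/14 = 742,900; C(18,5) = 8,568.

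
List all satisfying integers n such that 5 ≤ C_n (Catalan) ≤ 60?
3, 4, 5

Working:
C_2=2; C_3=5; C_4=14; C_5=42; C_6=132. So valid n = 3, 4, 5.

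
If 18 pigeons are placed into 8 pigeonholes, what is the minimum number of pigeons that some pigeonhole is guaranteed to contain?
3

Solution: Pigeonhole: ⌈18/8⌉ = 3.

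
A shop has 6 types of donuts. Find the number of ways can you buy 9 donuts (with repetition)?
2,002
Stars and bars: C(9+6-1, 9) = C(14, 9) = 2,002.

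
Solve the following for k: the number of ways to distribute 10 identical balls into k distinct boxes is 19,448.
8

Working:
Stars and bars: the count is C(10+k−1, k−1), increasing in k. k=6: C(15,5) = 3,003, k=7: C(16,6) = 8,008, k=8: C(17,7) = 19,448 ✓. So k = 8.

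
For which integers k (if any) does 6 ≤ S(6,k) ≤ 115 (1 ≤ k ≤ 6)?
2, 3, 4, 5

Solution: S(6,1)=1; S(6,2)=31; S(6,3)=90; S(6,4)=65; S(6,5)=15; S(6,6)=1. So valid k = 2, 3, 4, 5.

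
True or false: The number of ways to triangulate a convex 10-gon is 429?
Triangulations of a convex 10-gon are counted by the Catalan number C_8: C_8 = C(16,8)/(8+1) = 12,870/9 = 1,430.

Answer: False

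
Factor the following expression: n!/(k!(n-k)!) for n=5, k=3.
C(5,3) = 10

Reasoning: This is the binomial coefficient C(5,3) = 10.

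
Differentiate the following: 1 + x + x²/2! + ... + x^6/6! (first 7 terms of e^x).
Differentiating term by term gives the first 6 terms of e^x.

Answer: 1 + x + x²/2! + ... + x^5/5!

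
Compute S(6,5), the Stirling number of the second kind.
15

Using the Stirling recurrence: S(n,k) = k·S(n-1,k) + S(n-1,k-1)
S(6,5) = 5·S(5,5) + S(5,4)
         = 5·1 + 10
         = 5 + 10
         = 15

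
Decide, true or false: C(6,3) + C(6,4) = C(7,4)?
True

Pascal's identity: LHS = 20 + 15 = 35; RHS = C(7,4) = 35. Both sides agree, so the statement holds.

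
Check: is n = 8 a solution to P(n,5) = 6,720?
Yes

Reasoning: P(8,5) = 8·7·6·5·4 = 6,720, which equals 6,720.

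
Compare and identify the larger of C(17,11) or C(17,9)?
C(17,9)

Working:
C(17,11)=12,376, C(17,9)=24,310.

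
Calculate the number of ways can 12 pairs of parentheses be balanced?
208,012

Using the Catalan number formula: C_n = C(2n, n) / (n+1)
C_12 = C(24, 12) / (12+1)
     = 2704156 / 13
     = 208,012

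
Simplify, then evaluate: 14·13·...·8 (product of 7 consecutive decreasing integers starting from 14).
17,297,280
This is P(14,7) = 14!/(7)! = 17,297,280.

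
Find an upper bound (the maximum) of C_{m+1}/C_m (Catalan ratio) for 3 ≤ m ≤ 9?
38/11

Working:
C_{m+1}/C_m = 2(2m+1)/(m+2), which increases with m. Maximum at m = 9: 2·19/11 = 38/11.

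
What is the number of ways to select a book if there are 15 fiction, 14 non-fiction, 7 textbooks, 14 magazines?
50

Explanation: By the addition principle: 15 + 14 + 7 + 14 = 50.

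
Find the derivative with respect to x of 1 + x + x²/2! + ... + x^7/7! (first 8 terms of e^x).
Differentiating term by term gives the first 7 terms of e^x.

Answer: 1 + x + x²/2! + ... + x^6/6!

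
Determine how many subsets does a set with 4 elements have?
16

Each element can be included or excluded: 2^4 = 16.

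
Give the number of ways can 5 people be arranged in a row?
120
Arrangements of 5 distinct objects: 5! = 120.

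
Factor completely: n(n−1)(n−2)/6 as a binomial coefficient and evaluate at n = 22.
C(n,3); C(22,3) = 1,540

Reasoning: n(n−1)(n−2)/6 = n!/(3!(n−3)!) = C(n,3). At n = 22: C(22,3) = 1,540.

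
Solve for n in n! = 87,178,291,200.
14

Explanation: n! is strictly increasing. 12! = 479,001,600, 13! = 6,227,020,800, 14! = 87,178,291,200 ✓. So n = 14.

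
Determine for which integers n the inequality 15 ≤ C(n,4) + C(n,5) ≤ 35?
6

Explanation: C(5,4)+C(5,5)=6; C(6,4)+C(6,5)=21; C(7,4)+C(7,5)=56. So valid n = 6.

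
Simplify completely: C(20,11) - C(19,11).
C(20,11) - C(19,11) = C(19,10) = 92,378.
Final answer: 92,378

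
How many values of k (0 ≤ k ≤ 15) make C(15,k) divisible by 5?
12

Explanation: Checking C(15,k) mod 5 for k = 0..15: divisible at k = 1, 2, 3, 4, 6, 7, 8, 9, 11, 12, 13, 14. That's 12 values.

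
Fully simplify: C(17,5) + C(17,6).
18,564

By Pascal's identity: C(18,6) = 18,564.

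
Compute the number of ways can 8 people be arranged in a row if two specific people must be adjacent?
Treat pair as unit: (8-1)! arrangements × 2 internal orders = 10,080.
Final answer: 10,080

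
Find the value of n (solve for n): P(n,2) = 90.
10

Working:
P(n,2) = n(n−1) is increasing in n; n(n−1) ≈ (n−0.5)^2 = 90 gives n ≈ 10.0. Check: P(8,2) = 56, P(9,2) = 72, P(10,2) = 90 ✓. So n = 10.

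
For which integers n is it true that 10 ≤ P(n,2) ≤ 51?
P(3,2)=6; P(4,2)=12; P(5,2)=20; P(6,2)=30; P(7,2)=42; P(8,2)=56. So valid n = 4, 5, 6, 7.

Answer: 4, 5, 6, 7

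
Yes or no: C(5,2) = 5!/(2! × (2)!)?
No

Explanation: The correct denominator is 2!×3!, giving C(5,2) = 10; the stated RHS is 5!/(2!×2!) = 30 ≠ 10, so the statement does not hold.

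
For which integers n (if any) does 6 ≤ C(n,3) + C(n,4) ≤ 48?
5, 6

Explanation: C(4,3)+C(4,4)=5; C(5,3)+C(5,4)=15; C(6,3)+C(6,4)=35; C(7,3)+C(7,4)=70. So valid n = 5, 6.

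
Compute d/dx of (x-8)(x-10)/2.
(2x - 18)/2

Reasoning: d/dx[(x-8)(x-10)] = (x-10) + (x-8) = 2x - 18. Dividing by 2 gives (2x - 18)/2.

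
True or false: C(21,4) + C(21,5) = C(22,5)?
Pascal's identity C(n,k) + C(n,k+1) = C(n+1,k+1): 5,985 + 20,349 = 26,334 = C(22,5).
Final answer: True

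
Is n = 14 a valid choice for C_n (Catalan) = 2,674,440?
Yes
C_14 = C(28,14)/(14+1) = 40,116,600/15 = 2,674,440, which equals 2,674,440.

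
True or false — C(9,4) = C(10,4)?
LHS = C(9,4) = 126; RHS = C(10,4) = 210. 126 ≠ 210, so the statement does not hold.
Final answer: False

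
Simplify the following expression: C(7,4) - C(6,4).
20

Solution: C(7,4) - C(6,4) = C(6,3) = 20.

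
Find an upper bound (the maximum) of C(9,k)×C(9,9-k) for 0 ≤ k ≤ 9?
15,876

Solution: C(9,k)·C(9,9-k) = C(9,k)², maximised at the centre k = 4: C(9,4)² = 15,876.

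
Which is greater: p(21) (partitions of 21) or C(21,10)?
Pentagonal recurrence p(n) = p(n−1) + p(n−2) − p(n−5) − p(n−7) + …: p(21) = p(20) + p(19) − p(16) − p(14) + p(9) + p(6) = 627 + 490 − 231 − 135 + 30 + 11 = 792; C(21,10) = 352,716.

Answer: C(21,10)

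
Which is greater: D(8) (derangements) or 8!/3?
D(8)

D(8) = (8-1)·[D(7) + D(6)] = 7·[1,854 + 265] = 14,833; 8!/3 = 40,320/3 = 13,440.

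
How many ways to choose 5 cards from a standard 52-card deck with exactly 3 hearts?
13 hearts and 39 non-hearts: C(13,3) × C(39,2) = 286 × 741 = 211,926.
Final answer: 211,926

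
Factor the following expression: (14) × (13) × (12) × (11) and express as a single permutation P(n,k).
P(14,4) = 14!/(10)!

Solution: Product of 4 consecutive descending integers starting at 14: P(14,4) = 14!/10! = 24,024.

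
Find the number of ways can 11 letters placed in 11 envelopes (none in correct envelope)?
14,684,570

Using D(n) = (n-1)[D(n-1) + D(n-2)]:
D(11) = (11-1) × [D(10) + D(9)]
      = 10 × [1334961 + 133496]
      = 10 × 1468457
      = 14,684,570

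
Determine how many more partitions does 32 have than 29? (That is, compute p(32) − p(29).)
3,784

Solution: Pentagonal recurrence p(n) = p(n−1) + p(n−2) − p(n−5) − p(n−7) + …: p(32) = p(31) + p(30) − p(27) − p(25) + p(20) + p(17) − p(10) − p(6) = 6,842 + 5,604 − 3,010 − 1,958 + 627 + 297 − 42 − 11 = 8,349.
p(29) = p(28) + p(27) − p(24) − p(22) + p(17) + p(14) − p(7) − p(3) = 3,718 + 3,010 − 1,575 − 1,002 + 297 + 135 − 15 − 3 = 4,565.
Difference = 8,349 − 4,565 = 3,784.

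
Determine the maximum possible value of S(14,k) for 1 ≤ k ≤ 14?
63,436,373

Working:
Row S(14,k) for k = 1..14 (via S(n,k) = k·S(n−1,k) + S(n−1,k−1)): 1, 8,191, 788,970, 10,391,745, 40,075,035, 63,436,373, 49,329,280, 20,912,320, 5,135,130, 752,752, 66,066, 3,367, 91, 1. The row is unimodal; maximum at k = 6: 63,436,373.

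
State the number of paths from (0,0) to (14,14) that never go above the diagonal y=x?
Counted by the Catalan number C_14: C_14 = C(28,14)/(14+1) = 40,116,600/15 = 2,674,440.

Answer: 2,674,440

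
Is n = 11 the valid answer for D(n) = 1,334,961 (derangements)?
No

D(11) = (11-1)·[D(10) + D(9)] = 10·[1,334,961 + 133,496] = 14,684,570, which does not equal 1,334,961.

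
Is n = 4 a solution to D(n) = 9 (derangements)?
Yes
D(4) = (4-1)·[D(3) + D(2)] = 3·[2 + 1] = 9, which equals 9.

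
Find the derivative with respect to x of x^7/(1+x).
(7x^6(1+x) - x^7)/(1+x)²

Quotient rule: [7x^{6}(1+x) - x^7]/(1+x)².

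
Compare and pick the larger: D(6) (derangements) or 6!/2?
6!/2

D(6) = (6-1)·[D(5) + D(4)] = 5·[44 + 9] = 265; 6!/2 = 720/2 = 360.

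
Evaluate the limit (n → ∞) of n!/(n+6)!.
0

Working:
n!/(n+6)! = 1/[(n+1)(n+2)···(n+6)] → 0 as n → ∞.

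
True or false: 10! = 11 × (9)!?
False

Explanation: 10! = 10 × 9! = 3,628,800, but 11 × 9! = 3,991,680.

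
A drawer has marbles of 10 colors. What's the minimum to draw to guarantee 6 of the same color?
Worst case: 5 of each = 50. One more: 51.
Final answer: 51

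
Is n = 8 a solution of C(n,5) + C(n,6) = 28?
No

Reasoning: C(8,5) + C(8,6) = 56 + 28 = 84, which does not equal 28.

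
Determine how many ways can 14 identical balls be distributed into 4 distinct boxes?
680
C(14+4-1, 4-1) = C(17, 3) = 680.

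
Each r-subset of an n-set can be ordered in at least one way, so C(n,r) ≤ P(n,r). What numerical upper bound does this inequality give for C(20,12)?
60,339,831,552,000

P(20,12) = 20·19·18·17·16·15·14·13·12·11·10·9 = 60,339,831,552,000, so C(20,12) ≤ 60,339,831,552,000. (The bound is loose by a factor of 12! = 479,001,600: C(20,12) = 60,339,831,552,000/479,001,600 = 125,970.)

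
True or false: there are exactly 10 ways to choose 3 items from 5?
True

Explanation: C(5,3) = 10.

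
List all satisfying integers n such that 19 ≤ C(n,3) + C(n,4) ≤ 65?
6

Reasoning: C(5,3)+C(5,4)=15; C(6,3)+C(6,4)=35; C(7,3)+C(7,4)=70. So valid n = 6.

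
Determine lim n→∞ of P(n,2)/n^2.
1

P(n,2) = n(n-1) ≈ n^2 for large n. Limit = 1.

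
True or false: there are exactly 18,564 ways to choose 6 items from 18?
True
C(18,6) = 18,564.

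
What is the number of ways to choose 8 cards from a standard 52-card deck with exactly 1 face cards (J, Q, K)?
223,722,720

Solution: 12 face cards and 40 non-face cards: C(12,1) × C(40,7) = 12 × 18,643,560 = 223,722,720.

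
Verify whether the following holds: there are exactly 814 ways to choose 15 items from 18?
False
C(18,15) = 816 ≠ 814.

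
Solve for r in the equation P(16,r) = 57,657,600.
P(16,r) = 16·15·…·(16−r+1), a product of r factors. Multiplying down from 16: 16 = 16; 16·15 = 240; 16·15·14 = 3,360; 16·15·14·13 = 43,680; 16·15·14·13·12 = 524,160; 16·15·14·13·12·11 = 5,765,760; 16·15·14·13·12·11·10 = 57,657,600 ✓ (7 factors). So r = 7.
Final answer: 7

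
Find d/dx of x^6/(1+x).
(6x^5(1+x) - x^6)/(1+x)²

Explanation: Quotient rule: [6x^{5}(1+x) - x^6]/(1+x)².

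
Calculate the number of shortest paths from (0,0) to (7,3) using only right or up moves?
120

Reasoning: Choose 7 rights from 10 moves: C(10,7) = 120.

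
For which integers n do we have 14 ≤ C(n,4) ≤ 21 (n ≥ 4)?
6

C(5,4)=5; C(6,4)=15; C(7,4)=35. So valid n = 6.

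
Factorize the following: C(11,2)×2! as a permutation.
C(11,2)×2! = [11!/(2!(9)!)]×2! = 11!/(9)! = P(11,2) = 110.
Final answer: P(11,2)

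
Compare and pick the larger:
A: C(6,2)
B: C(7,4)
A=C(6,2)=15, B=C(7,4)=35.

Answer: B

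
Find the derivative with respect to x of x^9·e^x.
(9x^8 + x^9)e^x
Product rule: d/dx[x^9]·e^x + x^9·d/dx[e^x] = 9x^{8}e^x + x^9e^x.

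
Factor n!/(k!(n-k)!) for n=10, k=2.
C(10,2) = 45

Working:
This is the binomial coefficient C(10,2) = 45.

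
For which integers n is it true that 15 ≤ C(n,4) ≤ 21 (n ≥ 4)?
6

C(5,4)=5; C(6,4)=15; C(7,4)=35. So valid n = 6.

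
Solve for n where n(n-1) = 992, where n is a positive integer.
32

Explanation: n² − n − 992 = 0, so n = (1 ± √(1 + 4·992))/2 = (1 ± √3,969)/2 = (1 ± 63)/2, i.e. n = 32 or n = -31. Taking the positive root, n = 32 (check: 32×31 = 992).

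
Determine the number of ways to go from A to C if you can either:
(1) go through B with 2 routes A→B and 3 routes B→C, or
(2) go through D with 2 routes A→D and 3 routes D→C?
12

Working:
Route via B: 2×3=6. Route via D: 2×3=6. Total: 12.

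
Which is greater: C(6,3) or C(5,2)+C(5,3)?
Equal

By Pascal's identity: C(6,3) = C(5,2)+C(5,3) = 20. Equal.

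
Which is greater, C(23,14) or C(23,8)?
C(23,14)

Reasoning: C(23,14)=817,190, C(23,8)=490,314.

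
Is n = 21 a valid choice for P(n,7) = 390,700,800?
No

Reasoning: P(21,7) = 21·20·19·18·17·16·15 = 586,051,200, which does not equal 390,700,800.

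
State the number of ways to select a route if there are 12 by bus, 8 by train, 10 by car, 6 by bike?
36

Working:
By the addition principle: 12 + 8 + 10 + 6 = 36.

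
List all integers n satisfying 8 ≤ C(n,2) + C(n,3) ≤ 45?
4, 5, 6

C(3,2)+C(3,3)=4; C(4,2)+C(4,3)=10; C(5,2)+C(5,3)=20; C(6,2)+C(6,3)=35; C(7,2)+C(7,3)=56. So valid n = 4, 5, 6.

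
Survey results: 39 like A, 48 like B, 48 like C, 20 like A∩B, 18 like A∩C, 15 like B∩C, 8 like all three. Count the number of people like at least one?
|A∪B∪C| = 39+48+48-20-18-15+8 = 90.
Final answer: 90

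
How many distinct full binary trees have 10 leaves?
4,862

Working:
Using the Catalan number formula: C_n = C(2n, n) / (n+1)
C_9 = C(18, 9) / (9+1)
     = 48620 / 10
     = 4,862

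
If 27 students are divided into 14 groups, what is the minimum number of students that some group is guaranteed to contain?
Pigeonhole: ⌈27/14⌉ = 2.
Final answer: 2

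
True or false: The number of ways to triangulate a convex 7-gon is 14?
False
Triangulations of a convex 7-gon are counted by the Catalan number C_5: C_5 = C(10,5)/(5+1) = 252/6 = 42.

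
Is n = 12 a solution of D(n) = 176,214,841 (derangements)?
Yes

Working:
D(12) = (12-1)·[D(11) + D(10)] = 11·[14,684,570 + 1,334,961] = 176,214,841, which equals 176,214,841.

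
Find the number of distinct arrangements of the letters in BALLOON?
1,260

Word has 7 letters (B=1, A=1, L=2, O=2, N=1). Arrangements: 7!/Π(k!) = 1,260.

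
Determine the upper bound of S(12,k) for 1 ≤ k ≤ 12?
1,379,400

Explanation: Row S(12,k) for k = 1..12 (via S(n,k) = k·S(n−1,k) + S(n−1,k−1)): 1, 2,047, 86,526, 611,501, 1,379,400, 1,323,652, 627,396, 159,027, 22,275, 1,705, 66, 1. The row is unimodal; maximum at k = 5: 1,379,400.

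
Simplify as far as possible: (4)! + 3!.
30

Solution: (4)! + 3! = (4)·3! + 3! = (4+1)·3! = 5·3! = 30.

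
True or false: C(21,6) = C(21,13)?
False

C(21,6) = 54,264 but C(21,13) = 203,490; symmetry gives C(21,6) = C(21,15), not C(21,13).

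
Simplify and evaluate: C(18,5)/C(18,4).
14/5

C(n,k+1)/C(n,k) = (n−k)/(k+1). Here (18−4)/(4+1) = 14/5 = 14/5.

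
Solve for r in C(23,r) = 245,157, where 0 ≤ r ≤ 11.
7

C(23,r) is increasing for 0 ≤ r ≤ 11. Stepping up (C(23,r+1) = C(23,r)·(23−r)/(r+1)): C(23,1) = 23, C(23,2) = 253, C(23,3) = 1,771, C(23,4) = 8,855, C(23,5) = 33,649, C(23,6) = 100,947, C(23,7) = 245,157 ✓. So r = 7.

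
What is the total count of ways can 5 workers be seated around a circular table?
Circular arrangements: (5-1)! = 24.

Answer: 24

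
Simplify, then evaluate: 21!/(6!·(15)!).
54,264

Explanation: This is C(21,6) = 54,264.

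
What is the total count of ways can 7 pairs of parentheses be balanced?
429

Reasoning: Using the Catalan number formula: C_n = C(2n, n) / (n+1)
C_7 = C(14, 7) / (7+1)
     = 3432 / 8
     = 429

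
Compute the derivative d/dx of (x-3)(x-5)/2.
(2x - 8)/2
d/dx[(x-3)(x-5)] = (x-5) + (x-3) = 2x - 8. Dividing by 2 gives (2x - 8)/2.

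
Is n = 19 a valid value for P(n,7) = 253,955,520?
Yes

Solution: P(19,7) = 19·18·17·16·15·14·13 = 253,955,520, which equals 253,955,520.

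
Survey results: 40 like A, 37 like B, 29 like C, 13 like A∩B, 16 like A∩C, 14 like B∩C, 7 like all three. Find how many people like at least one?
|A∪B∪C| = 40+37+29-13-16-14+7 = 70.

Answer: 70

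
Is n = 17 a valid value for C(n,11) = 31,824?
No
C(17,11) = 17·16·15·14·13·12·11·10·9·8·7/11! = 494,010,316,800/39,916,800 = 12,376, which does not equal 31,824.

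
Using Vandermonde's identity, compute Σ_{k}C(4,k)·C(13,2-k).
136

Solution: = C(4+13,2) = C(17,2) = 136.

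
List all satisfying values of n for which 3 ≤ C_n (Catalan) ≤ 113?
3, 4, 5

Working:
C_2=2; C_3=5; C_4=14; C_5=42; C_6=132. So valid n = 3, 4, 5.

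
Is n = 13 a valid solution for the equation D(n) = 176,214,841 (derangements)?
D(13) = (13-1)·[D(12) + D(11)] = 12·[176,214,841 + 14,684,570] = 2,290,792,932, which does not equal 176,214,841.

Answer: No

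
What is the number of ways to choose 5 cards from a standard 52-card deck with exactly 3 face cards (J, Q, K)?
171,600

12 face cards and 40 non-face cards: C(12,3) × C(40,2) = 220 × 780 = 171,600.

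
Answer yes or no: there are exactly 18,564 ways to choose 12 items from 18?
C(18,12) = 18,564.

Answer: Yes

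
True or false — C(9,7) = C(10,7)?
False

Solution: LHS = C(9,7) = 36; RHS = C(10,7) = 120. 36 ≠ 120, so the statement does not hold.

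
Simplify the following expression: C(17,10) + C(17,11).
31,824

Working:
By Pascal's identity: C(18,11) = 31,824.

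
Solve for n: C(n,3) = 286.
13

Reasoning: C(n,3) = n(n−1)(n−2)/3! is increasing in n, and n(n−1)(n−2) = 3!·286 = 1,716 ≈ (n−1)^3 gives n ≈ 13.0. Check: C(11,3) = 165, C(12,3) = 220, C(13,3) = 286 ✓. So n = 13.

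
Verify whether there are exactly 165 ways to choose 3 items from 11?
True

C(11,3) = 165.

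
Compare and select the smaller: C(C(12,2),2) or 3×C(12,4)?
C(C(12,2),2)=2,145, 3×C(12,4)=1,485.

Answer: 3×C(12,4)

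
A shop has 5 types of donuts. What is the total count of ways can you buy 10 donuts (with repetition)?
1,001

Explanation: Stars and bars: C(10+5-1, 10) = C(14, 10) = 1,001.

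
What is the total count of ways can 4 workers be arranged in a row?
24

Working:
Arrangements of 4 distinct objects: 4! = 24.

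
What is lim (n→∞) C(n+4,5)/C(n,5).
1

Solution: Both numerator and denominator grow as n^5/5! for large n, so the ratio → 1.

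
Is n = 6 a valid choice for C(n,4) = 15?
Yes

Reasoning: C(6,4) = 6·5·4·3/4! = 360/24 = 15, which equals 15.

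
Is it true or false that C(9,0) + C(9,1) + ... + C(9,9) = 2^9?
True

Solution: Binomial theorem with x = y = 1: Σ C(9,i) = (1+1)^9 = 2^9 = 512. The statement holds.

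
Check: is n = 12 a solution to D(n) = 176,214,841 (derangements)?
Yes

Explanation: D(12) = (12-1)·[D(11) + D(10)] = 11·[14,684,570 + 1,334,961] = 176,214,841, which equals 176,214,841.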